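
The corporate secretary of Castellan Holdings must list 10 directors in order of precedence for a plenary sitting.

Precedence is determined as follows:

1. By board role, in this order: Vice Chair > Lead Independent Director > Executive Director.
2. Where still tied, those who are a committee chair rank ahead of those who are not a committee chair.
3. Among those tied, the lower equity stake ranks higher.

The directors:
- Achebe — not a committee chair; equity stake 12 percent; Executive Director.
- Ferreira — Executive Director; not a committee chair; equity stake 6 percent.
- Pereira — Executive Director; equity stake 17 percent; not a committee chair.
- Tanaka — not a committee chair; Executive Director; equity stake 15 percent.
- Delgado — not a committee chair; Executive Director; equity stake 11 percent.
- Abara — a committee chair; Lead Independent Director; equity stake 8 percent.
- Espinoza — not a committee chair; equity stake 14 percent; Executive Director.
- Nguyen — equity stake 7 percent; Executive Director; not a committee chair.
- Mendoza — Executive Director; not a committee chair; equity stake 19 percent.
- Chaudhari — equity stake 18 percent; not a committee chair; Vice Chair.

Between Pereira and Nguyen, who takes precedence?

Nguyen

By board role: Chaudhari (Vice Chair); then Abara (Lead Independent Director); then Ferreira, Nguyen, Delgado, Achebe, Espinoza, Tanaka, Pereira and Mendoza (Executive Director).
Ferreira, Nguyen, Delgado, Achebe, Espinoza, Tanaka, Pereira and Mendoza are each not a committee chair, so the next rule applies.
Among Ferreira, Nguyen, Delgado, Achebe, Espinoza, Tanaka, Pereira and Mendoza, by equity stake (lower first): Ferreira (6 percent) before Nguyen (7 percent) before Delgado (11 percent) before Achebe (12 percent) before Espinoza (14 percent) before Tanaka (15 percent) before Pereira (17 percent) before Mendoza (19 percent).
So Nguyen takes precedence.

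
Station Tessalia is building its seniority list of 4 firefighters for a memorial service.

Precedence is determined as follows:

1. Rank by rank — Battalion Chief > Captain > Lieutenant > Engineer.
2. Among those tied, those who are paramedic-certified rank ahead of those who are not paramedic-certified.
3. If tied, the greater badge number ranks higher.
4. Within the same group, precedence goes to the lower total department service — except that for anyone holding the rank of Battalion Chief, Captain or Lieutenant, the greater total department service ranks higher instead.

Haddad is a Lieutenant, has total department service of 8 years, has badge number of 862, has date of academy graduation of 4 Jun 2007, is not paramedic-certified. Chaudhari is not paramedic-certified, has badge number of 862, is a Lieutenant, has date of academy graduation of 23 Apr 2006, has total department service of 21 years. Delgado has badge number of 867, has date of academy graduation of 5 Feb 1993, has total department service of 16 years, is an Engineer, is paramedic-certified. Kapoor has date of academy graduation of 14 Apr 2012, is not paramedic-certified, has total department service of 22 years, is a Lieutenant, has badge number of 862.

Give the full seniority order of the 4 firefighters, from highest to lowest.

Kapoor, Chaudhari, Haddad, Delgado

By rank: Kapoor, Chaudhari and Haddad (Lieutenant); then Delgado (Engineer).
Kapoor, Chaudhari and Haddad are each not paramedic-certified, so the next rule applies.
Kapoor, Chaudhari and Haddad all have badge number 862, so the next rule applies.
Among Kapoor, Chaudhari and Haddad, by total department service (higher first) (reversed rule for this group): Kapoor (22 years) before Chaudhari (21 years) before Haddad (8 years).
Full order: Kapoor, Chaudhari, Haddad, Delgado.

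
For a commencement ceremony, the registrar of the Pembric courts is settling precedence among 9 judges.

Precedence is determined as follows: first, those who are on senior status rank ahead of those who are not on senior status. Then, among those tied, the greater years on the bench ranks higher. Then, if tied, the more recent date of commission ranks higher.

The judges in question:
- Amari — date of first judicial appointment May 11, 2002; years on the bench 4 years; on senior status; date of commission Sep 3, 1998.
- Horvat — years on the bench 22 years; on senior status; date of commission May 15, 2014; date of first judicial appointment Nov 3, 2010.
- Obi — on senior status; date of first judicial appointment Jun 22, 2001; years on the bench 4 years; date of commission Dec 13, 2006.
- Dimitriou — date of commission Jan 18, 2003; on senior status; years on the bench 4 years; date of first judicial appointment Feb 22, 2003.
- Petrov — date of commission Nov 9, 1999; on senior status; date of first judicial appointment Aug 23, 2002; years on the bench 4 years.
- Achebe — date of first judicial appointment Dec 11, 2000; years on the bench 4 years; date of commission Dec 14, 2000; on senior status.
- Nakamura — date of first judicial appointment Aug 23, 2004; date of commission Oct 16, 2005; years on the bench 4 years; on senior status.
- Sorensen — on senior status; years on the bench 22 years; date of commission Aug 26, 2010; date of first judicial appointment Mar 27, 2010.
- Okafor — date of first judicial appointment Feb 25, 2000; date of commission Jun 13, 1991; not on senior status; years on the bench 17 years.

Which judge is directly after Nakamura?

By the first rule: Horvat, Sorensen, Obi, Nakamura, Dimitriou, Achebe, Petrov and Amari (each on senior status); then Okafor (not on senior status).
Among Horvat, Sorensen, Obi, Nakamura, Dimitriou, Achebe, Petrov and Amari, by years on the bench (higher first): Horvat and Sorensen (22 years) before Obi, Nakamura, Dimitriou, Achebe, Petrov and Amari (4 years).
Among Horvat and Sorensen, by date of commission (later first): Horvat (May 15, 2014) before Sorensen (Aug 26, 2010).
Among Obi, Nakamura, Dimitriou, Achebe, Petrov and Amari, by date of commission (later first): Obi (Dec 13, 2006) before Nakamura (Oct 16, 2005) before Dimitriou (Jan 18, 2003) before Achebe (Dec 14, 2000) before Petrov (Nov 9, 1999) before Amari (Sep 3, 1998).
Order: Horvat, Sorensen, Obi, Nakamura, Dimitriou, Achebe, Petrov, Amari, Okafor.

Dimitriou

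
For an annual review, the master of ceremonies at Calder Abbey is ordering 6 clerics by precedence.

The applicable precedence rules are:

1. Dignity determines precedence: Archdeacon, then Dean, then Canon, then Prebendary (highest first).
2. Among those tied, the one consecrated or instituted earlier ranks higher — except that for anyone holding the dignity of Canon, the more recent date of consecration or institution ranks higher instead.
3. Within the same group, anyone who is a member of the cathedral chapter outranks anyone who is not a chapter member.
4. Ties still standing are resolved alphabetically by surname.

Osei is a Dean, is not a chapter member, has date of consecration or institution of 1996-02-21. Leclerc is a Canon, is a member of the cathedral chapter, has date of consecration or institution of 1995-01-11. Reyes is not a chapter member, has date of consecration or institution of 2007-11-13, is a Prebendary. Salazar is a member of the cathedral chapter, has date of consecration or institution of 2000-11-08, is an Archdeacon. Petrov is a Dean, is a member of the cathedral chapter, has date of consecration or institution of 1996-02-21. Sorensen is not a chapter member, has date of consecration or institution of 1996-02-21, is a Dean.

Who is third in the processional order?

Osei

By dignity: Salazar (Archdeacon); then Petrov, Osei and Sorensen (Dean); then Leclerc (Canon); then Reyes (Prebendary).
Petrov, Osei and Sorensen all have date of consecration or institution 1996-02-21, so the next rule applies.
Among Petrov, Osei and Sorensen, a member of the cathedral chapter before not a chapter member: Petrov (a member of the cathedral chapter) before Osei and Sorensen (not a chapter member).
Among Osei and Sorensen, alphabetically by surname: Osei before Sorensen.
Order: Salazar, Petrov, Osei, Sorensen, Leclerc, Reyes.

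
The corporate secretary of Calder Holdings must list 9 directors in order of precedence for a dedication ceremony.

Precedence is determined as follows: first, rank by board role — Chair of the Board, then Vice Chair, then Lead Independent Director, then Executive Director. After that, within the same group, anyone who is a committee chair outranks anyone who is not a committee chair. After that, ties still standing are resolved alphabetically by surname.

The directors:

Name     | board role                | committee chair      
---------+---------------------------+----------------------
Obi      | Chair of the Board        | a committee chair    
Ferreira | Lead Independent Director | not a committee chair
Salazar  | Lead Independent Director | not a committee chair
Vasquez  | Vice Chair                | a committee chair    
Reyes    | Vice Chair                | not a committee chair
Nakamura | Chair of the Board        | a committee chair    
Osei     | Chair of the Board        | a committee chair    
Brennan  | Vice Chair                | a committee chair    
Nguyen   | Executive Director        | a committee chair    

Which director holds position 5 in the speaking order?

Vasquez

By board role: Nakamura, Obi and Osei (Chair of the Board); then Brennan, Vasquez and Reyes (Vice Chair); then Ferreira and Salazar (Lead Independent Director); then Nguyen (Executive Director).
Nakamura, Obi and Osei are each a committee chair, so the next rule applies.
Among Nakamura, Obi and Osei, alphabetically by surname: Nakamura before Obi before Osei.
Among Brennan, Vasquez and Reyes, a committee chair before not a committee chair: Brennan and Vasquez (a committee chair) before Reyes (not a committee chair).
Among Brennan and Vasquez, alphabetically by surname: Brennan before Vasquez.
Ferreira and Salazar are each not a committee chair, so the next rule applies.
Among Ferreira and Salazar, alphabetically by surname: Ferreira before Salazar.
Order: Nakamura, Obi, Osei, Brennan, Vasquez, Reyes, Ferreira, Salazar, Nguyen.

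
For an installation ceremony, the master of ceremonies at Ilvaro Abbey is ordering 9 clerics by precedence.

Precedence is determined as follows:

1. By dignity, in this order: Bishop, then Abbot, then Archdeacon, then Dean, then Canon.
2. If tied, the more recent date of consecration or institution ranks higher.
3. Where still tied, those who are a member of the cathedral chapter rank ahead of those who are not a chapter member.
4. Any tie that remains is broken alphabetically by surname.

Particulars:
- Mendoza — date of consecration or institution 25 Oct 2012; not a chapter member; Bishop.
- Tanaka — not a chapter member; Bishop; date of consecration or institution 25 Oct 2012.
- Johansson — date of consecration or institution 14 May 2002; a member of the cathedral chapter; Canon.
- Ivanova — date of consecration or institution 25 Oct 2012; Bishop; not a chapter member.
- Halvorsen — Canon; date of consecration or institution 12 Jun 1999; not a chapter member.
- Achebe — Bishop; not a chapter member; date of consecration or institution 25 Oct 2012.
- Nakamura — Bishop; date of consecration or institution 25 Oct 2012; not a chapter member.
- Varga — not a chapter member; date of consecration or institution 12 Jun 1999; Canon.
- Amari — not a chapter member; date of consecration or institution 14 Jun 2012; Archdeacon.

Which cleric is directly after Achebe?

By dignity: Achebe, Ivanova, Mendoza, Nakamura and Tanaka (Bishop); then Amari (Archdeacon); then Johansson, Halvorsen and Varga (Canon).
Achebe, Ivanova, Mendoza, Nakamura and Tanaka all have date of consecration or institution 25 Oct 2012, so the next rule applies.
Achebe, Ivanova, Mendoza, Nakamura and Tanaka are each not a chapter member, so the next rule applies.
Among Achebe, Ivanova, Mendoza, Nakamura and Tanaka, alphabetically by surname: Achebe before Ivanova before Mendoza before Nakamura before Tanaka.
Among Johansson, Halvorsen and Varga, by date of consecration or institution (later first): Johansson (14 May 2002) before Halvorsen and Varga (12 Jun 1999).
Halvorsen and Varga are each not a chapter member, so the next rule applies.
Among Halvorsen and Varga, alphabetically by surname: Halvorsen before Varga.
Order: Achebe, Ivanova, Mendoza, Nakamura, Tanaka, Amari, Johansson, Halvorsen, Varga.

Ivanova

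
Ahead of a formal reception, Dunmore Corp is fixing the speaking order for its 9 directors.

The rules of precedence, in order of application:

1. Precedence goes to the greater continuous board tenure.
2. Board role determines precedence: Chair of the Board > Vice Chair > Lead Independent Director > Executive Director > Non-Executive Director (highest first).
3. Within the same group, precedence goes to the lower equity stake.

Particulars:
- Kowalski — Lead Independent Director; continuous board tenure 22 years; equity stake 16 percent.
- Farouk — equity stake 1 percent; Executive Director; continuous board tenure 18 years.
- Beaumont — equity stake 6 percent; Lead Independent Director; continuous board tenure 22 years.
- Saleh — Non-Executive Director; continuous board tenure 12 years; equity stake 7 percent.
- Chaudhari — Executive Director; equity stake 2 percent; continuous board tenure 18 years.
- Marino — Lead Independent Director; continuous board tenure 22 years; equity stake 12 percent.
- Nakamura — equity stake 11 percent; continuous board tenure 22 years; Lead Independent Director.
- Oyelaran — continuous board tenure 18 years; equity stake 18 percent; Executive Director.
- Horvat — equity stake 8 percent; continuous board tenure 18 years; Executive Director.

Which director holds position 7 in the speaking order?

By continuous board tenure (higher first): Beaumont, Nakamura, Marino and Kowalski (each 22 years); then Farouk, Chaudhari, Horvat and Oyelaran (each 18 years); then Saleh (12 years).
Beaumont, Nakamura, Marino and Kowalski are each Lead Independent Director, so the next rule applies.
Among Beaumont, Nakamura, Marino and Kowalski, by equity stake (lower first): Beaumont (6 percent) before Nakamura (11 percent) before Marino (12 percent) before Kowalski (16 percent).
Farouk, Chaudhari, Horvat and Oyelaran are each Executive Director, so the next rule applies.
Among Farouk, Chaudhari, Horvat and Oyelaran, by equity stake (lower first): Farouk (1 percent) before Chaudhari (2 percent) before Horvat (8 percent) before Oyelaran (18 percent).
Order: Beaumont, Nakamura, Marino, Kowalski, Farouk, Chaudhari, Horvat, Oyelaran, Saleh.

Horvat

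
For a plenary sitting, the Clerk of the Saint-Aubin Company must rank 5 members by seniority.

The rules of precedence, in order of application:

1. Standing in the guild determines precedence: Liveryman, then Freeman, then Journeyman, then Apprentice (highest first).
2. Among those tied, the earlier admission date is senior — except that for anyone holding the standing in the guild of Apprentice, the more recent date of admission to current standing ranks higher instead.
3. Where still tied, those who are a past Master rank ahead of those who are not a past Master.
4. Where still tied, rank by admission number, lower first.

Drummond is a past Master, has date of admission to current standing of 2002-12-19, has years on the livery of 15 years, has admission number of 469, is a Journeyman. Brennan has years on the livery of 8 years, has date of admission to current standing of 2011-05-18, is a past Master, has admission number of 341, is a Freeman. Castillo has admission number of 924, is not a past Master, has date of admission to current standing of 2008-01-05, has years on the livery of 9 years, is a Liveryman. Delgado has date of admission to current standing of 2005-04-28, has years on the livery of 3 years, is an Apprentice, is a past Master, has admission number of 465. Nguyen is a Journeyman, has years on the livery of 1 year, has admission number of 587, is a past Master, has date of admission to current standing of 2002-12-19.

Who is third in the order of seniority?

By standing in the guild: Castillo (Liveryman); then Brennan (Freeman); then Drummond and Nguyen (Journeyman); then Delgado (Apprentice).
Drummond and Nguyen both have date of admission to current standing 2002-12-19, so the next rule applies.
Drummond and Nguyen are each a past Master, so the next rule applies.
Among Drummond and Nguyen, by admission number (lower first): Drummond (469) before Nguyen (587).
Order: Castillo, Brennan, Drummond, Nguyen, Delgado.

Drummond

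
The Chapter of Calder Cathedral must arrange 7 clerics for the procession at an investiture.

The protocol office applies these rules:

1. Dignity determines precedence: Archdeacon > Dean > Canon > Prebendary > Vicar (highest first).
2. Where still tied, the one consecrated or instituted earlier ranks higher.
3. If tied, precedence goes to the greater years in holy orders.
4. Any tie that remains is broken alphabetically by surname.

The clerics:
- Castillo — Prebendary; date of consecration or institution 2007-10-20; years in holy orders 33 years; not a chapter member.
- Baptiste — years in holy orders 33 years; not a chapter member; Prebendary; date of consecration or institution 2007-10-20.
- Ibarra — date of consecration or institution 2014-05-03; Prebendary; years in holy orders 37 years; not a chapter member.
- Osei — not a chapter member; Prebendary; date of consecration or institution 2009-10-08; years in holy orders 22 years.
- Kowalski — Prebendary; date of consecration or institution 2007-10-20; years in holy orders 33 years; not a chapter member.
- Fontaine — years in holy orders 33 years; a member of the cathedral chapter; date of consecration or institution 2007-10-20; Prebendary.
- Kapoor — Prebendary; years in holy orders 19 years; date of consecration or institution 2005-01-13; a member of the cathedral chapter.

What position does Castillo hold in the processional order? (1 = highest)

3

By dignity: Kapoor, Baptiste, Castillo, Fontaine, Kowalski, Osei and Ibarra (Prebendary).
Among Kapoor, Baptiste, Castillo, Fontaine, Kowalski, Osei and Ibarra, by date of consecration or institution (earlier first): Kapoor (2005-01-13) before Baptiste, Castillo, Fontaine and Kowalski (2007-10-20) before Osei (2009-10-08) before Ibarra (2014-05-03).
Baptiste, Castillo, Fontaine and Kowalski all have years in holy orders 33 years, so the next rule applies.
Among Baptiste, Castillo, Fontaine and Kowalski, alphabetically by surname: Baptiste before Castillo before Fontaine before Kowalski.
Order: Kapoor, Baptiste, Castillo, Fontaine, Kowalski, Osei, Ibarra. So position 3.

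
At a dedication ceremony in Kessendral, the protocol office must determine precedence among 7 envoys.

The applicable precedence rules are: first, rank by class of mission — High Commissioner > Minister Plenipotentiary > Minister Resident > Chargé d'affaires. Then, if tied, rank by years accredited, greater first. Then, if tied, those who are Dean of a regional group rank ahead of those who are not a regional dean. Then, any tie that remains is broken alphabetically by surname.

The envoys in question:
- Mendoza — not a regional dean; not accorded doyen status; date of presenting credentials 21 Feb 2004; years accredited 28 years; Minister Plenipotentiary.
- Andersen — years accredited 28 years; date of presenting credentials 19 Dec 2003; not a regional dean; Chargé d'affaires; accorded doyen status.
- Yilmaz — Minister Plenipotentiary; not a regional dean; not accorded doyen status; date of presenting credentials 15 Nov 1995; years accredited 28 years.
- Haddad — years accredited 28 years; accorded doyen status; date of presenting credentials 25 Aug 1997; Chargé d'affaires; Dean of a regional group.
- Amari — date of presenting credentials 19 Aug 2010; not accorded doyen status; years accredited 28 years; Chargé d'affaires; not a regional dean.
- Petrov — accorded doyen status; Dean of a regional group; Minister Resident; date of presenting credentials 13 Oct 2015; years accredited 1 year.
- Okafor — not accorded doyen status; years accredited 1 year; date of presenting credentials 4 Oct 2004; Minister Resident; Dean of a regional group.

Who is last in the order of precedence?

Andersen

By class of mission: Mendoza and Yilmaz (Minister Plenipotentiary); then Okafor and Petrov (Minister Resident); then Haddad, Amari and Andersen (Chargé d'affaires).
Mendoza and Yilmaz both have years accredited 28 years, so the next rule applies.
Mendoza and Yilmaz are each not a regional dean, so the next rule applies.
Among Mendoza and Yilmaz, alphabetically by surname: Mendoza before Yilmaz.
Okafor and Petrov both have years accredited 1 year, so the next rule applies.
Okafor and Petrov are each Dean of a regional group, so the next rule applies.
Among Okafor and Petrov, alphabetically by surname: Okafor before Petrov.
Haddad, Amari and Andersen all have years accredited 28 years, so the next rule applies.
Among Haddad, Amari and Andersen, Dean of a regional group before not a regional dean: Haddad (Dean of a regional group) before Amari and Andersen (not a regional dean).
Among Amari and Andersen, alphabetically by surname: Amari before Andersen.
Order: Mendoza, Yilmaz, Okafor, Petrov, Haddad, Amari, Andersen.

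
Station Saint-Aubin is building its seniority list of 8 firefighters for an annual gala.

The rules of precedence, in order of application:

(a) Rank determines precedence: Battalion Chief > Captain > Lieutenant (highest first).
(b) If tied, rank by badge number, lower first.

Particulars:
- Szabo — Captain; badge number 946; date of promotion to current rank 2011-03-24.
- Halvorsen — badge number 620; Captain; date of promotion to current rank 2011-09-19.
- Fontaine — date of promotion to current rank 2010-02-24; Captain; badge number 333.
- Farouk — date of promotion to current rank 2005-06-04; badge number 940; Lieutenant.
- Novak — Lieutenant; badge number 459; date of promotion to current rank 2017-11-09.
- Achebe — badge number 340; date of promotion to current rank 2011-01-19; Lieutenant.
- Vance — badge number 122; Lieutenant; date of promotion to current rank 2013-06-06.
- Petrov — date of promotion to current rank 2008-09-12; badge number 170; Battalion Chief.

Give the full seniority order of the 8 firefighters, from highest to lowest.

Petrov, Fontaine, Halvorsen, Szabo, Vance, Achebe, Novak, Farouk

By rank: Petrov (Battalion Chief); then Fontaine, Halvorsen and Szabo (Captain); then Vance, Achebe, Novak and Farouk (Lieutenant).
Among Fontaine, Halvorsen and Szabo, by badge number (lower first): Fontaine (333) before Halvorsen (620) before Szabo (946).
Among Vance, Achebe, Novak and Farouk, by badge number (lower first): Vance (122) before Achebe (340) before Novak (459) before Farouk (940).
Full order: Petrov, Fontaine, Halvorsen, Szabo, Vance, Achebe, Novak, Farouk.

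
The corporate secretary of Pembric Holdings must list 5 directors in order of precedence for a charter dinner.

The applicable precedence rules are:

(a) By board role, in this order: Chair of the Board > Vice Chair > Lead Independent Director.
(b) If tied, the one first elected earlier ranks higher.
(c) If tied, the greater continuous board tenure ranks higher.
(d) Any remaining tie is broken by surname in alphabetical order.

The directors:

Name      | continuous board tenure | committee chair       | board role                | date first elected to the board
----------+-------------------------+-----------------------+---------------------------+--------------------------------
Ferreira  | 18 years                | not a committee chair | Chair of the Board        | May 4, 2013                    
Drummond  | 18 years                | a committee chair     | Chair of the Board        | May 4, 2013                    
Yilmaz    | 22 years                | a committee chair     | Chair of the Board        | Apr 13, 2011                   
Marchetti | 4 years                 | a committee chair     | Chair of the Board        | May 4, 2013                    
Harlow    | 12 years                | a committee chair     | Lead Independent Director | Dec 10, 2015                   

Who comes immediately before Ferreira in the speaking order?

Drummond

By board role: Yilmaz, Drummond, Ferreira and Marchetti (Chair of the Board); then Harlow (Lead Independent Director).
Among Yilmaz, Drummond, Ferreira and Marchetti, by date first elected to the board (earlier first): Yilmaz (Apr 13, 2011) before Drummond, Ferreira and Marchetti (May 4, 2013).
Among Drummond, Ferreira and Marchetti, by continuous board tenure (higher first): Drummond and Ferreira (18 years) before Marchetti (4 years).
Among Drummond and Ferreira, alphabetically by surname: Drummond before Ferreira.
Order: Yilmaz, Drummond, Ferreira, Marchetti, Harlow.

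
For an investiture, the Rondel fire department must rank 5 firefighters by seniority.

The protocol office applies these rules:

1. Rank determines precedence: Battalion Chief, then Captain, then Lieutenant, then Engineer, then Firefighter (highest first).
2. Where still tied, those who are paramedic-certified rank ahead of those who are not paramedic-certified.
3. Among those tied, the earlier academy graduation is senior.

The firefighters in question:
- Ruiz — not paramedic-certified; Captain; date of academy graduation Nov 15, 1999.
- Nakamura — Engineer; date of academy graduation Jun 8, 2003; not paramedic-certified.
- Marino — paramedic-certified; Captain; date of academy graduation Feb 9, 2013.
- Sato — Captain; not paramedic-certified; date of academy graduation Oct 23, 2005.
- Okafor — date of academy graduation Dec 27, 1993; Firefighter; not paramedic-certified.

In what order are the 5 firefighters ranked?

By rank: Marino, Ruiz and Sato (Captain); then Nakamura (Engineer); then Okafor (Firefighter).
Among Marino, Ruiz and Sato, paramedic-certified before not paramedic-certified: Marino (paramedic-certified) before Ruiz and Sato (not paramedic-certified).
Among Ruiz and Sato, by date of academy graduation (earlier first): Ruiz (Nov 15, 1999) before Sato (Oct 23, 2005).
Full order: Marino, Ruiz, Sato, Nakamura, Okafor.

Marino, Ruiz, Sato, Nakamura, Okafor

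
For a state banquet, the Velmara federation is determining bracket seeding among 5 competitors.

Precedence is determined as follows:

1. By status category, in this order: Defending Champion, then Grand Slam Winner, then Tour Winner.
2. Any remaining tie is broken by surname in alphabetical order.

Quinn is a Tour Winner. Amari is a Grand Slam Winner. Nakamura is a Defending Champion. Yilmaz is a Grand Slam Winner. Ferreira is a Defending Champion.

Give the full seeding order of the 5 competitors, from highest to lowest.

Ferreira, Nakamura, Amari, Yilmaz, Quinn

By status category: Ferreira and Nakamura (Defending Champion); then Amari and Yilmaz (Grand Slam Winner); then Quinn (Tour Winner).
Among Ferreira and Nakamura, alphabetically by surname: Ferreira before Nakamura.
Among Amari and Yilmaz, alphabetically by surname: Amari before Yilmaz.
Full order: Ferreira, Nakamura, Amari, Yilmaz, Quinn.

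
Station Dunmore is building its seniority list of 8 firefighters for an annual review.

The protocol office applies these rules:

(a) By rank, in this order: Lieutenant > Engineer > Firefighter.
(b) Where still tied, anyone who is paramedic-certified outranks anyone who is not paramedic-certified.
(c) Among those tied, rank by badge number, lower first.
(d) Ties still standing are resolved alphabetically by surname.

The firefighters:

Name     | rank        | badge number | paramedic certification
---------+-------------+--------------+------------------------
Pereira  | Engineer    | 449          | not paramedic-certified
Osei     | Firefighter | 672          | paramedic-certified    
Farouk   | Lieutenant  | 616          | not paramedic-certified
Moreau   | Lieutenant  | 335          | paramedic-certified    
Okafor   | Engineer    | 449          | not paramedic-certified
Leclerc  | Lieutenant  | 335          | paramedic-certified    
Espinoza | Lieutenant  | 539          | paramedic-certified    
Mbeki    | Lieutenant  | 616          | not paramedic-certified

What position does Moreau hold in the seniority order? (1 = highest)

2

By rank: Leclerc, Moreau, Espinoza, Farouk and Mbeki (Lieutenant); then Okafor and Pereira (Engineer); then Osei (Firefighter).
Among Leclerc, Moreau, Espinoza, Farouk and Mbeki, paramedic-certified before not paramedic-certified: Leclerc, Moreau and Espinoza (paramedic-certified) before Farouk and Mbeki (not paramedic-certified).
Among Leclerc, Moreau and Espinoza, by badge number (lower first): Leclerc and Moreau (335) before Espinoza (539).
Among Leclerc and Moreau, alphabetically by surname: Leclerc before Moreau.
Farouk and Mbeki both have badge number 616, so the next rule applies.
Among Farouk and Mbeki, alphabetically by surname: Farouk before Mbeki.
Okafor and Pereira are each not paramedic-certified, so the next rule applies.
Okafor and Pereira both have badge number 449, so the next rule applies.
Among Okafor and Pereira, alphabetically by surname: Okafor before Pereira.
Order: Leclerc, Moreau, Espinoza, Farouk, Mbeki, Okafor, Pereira, Osei. So position 2.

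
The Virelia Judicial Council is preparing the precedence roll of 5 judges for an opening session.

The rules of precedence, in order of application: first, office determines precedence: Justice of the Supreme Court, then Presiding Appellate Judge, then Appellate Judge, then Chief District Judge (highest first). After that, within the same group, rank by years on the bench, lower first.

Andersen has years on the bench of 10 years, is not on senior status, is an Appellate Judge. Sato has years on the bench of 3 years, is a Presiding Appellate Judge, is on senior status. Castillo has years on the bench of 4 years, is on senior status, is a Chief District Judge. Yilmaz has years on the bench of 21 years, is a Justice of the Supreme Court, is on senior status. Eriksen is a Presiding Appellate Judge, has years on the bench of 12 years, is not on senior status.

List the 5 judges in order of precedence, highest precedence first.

By office: Yilmaz (Justice of the Supreme Court); then Sato and Eriksen (Presiding Appellate Judge); then Andersen (Appellate Judge); then Castillo (Chief District Judge).
Among Sato and Eriksen, by years on the bench (lower first): Sato (3 years) before Eriksen (12 years).
Full order: Yilmaz, Sato, Eriksen, Andersen, Castillo.

Yilmaz, Sato, Eriksen, Andersen, Castillo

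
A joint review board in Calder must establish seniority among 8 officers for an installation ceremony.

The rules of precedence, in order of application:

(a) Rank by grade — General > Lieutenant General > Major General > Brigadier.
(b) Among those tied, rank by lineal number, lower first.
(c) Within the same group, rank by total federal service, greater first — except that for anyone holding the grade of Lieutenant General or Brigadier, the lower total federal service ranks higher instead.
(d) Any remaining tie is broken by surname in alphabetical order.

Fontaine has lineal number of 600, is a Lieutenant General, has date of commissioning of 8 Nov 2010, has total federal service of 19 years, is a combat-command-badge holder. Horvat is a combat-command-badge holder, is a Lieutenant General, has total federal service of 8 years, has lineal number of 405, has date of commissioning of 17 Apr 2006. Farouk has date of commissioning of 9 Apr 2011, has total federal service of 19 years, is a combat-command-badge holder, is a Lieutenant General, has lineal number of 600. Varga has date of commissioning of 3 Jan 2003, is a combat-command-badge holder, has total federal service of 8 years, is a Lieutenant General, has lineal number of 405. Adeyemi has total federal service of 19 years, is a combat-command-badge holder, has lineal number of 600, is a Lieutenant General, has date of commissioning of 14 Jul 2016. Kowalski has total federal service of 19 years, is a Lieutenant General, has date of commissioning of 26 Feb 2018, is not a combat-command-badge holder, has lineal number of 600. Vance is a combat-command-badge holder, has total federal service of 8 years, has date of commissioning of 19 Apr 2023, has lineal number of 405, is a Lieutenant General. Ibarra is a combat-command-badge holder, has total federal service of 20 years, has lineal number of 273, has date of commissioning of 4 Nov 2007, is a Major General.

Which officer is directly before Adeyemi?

By grade: Horvat, Vance, Varga, Adeyemi, Farouk, Fontaine and Kowalski (Lieutenant General); then Ibarra (Major General).
Among Horvat, Vance, Varga, Adeyemi, Farouk, Fontaine and Kowalski, by lineal number (lower first): Horvat, Vance and Varga (405) before Adeyemi, Farouk, Fontaine and Kowalski (600).
Horvat, Vance and Varga all have total federal service 8 years, so the next rule applies.
Among Horvat, Vance and Varga, alphabetically by surname: Horvat before Vance before Varga.
Adeyemi, Farouk, Fontaine and Kowalski all have total federal service 19 years, so the next rule applies.
Among Adeyemi, Farouk, Fontaine and Kowalski, alphabetically by surname: Adeyemi before Farouk before Fontaine before Kowalski.
Order: Horvat, Vance, Varga, Adeyemi, Farouk, Fontaine, Kowalski, Ibarra.

Varga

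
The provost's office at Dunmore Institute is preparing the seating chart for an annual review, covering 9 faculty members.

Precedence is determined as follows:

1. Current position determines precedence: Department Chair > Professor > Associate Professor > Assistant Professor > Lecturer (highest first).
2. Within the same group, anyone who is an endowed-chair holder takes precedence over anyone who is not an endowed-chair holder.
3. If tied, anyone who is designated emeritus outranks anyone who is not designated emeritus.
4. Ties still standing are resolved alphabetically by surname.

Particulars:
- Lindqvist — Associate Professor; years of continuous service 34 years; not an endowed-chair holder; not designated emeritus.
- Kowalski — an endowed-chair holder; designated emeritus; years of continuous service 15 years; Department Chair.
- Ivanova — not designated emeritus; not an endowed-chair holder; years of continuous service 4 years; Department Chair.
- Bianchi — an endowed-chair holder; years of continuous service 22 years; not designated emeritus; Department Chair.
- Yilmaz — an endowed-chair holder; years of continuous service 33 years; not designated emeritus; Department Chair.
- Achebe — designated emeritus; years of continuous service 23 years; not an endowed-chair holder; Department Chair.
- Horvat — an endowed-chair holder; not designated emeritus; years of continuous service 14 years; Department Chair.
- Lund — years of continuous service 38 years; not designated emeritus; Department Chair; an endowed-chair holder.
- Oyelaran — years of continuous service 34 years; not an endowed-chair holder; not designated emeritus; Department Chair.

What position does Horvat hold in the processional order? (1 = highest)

3

By current position: Kowalski, Bianchi, Horvat, Lund, Yilmaz, Achebe, Ivanova and Oyelaran (Department Chair); then Lindqvist (Associate Professor).
Among Kowalski, Bianchi, Horvat, Lund, Yilmaz, Achebe, Ivanova and Oyelaran, an endowed-chair holder before not an endowed-chair holder: Kowalski, Bianchi, Horvat, Lund and Yilmaz (an endowed-chair holder) before Achebe, Ivanova and Oyelaran (not an endowed-chair holder).
Among Kowalski, Bianchi, Horvat, Lund and Yilmaz, designated emeritus before not designated emeritus: Kowalski (designated emeritus) before Bianchi, Horvat, Lund and Yilmaz (not designated emeritus).
Among Bianchi, Horvat, Lund and Yilmaz, alphabetically by surname: Bianchi before Horvat before Lund before Yilmaz.
Among Achebe, Ivanova and Oyelaran, designated emeritus before not designated emeritus: Achebe (designated emeritus) before Ivanova and Oyelaran (not designated emeritus).
Among Ivanova and Oyelaran, alphabetically by surname: Ivanova before Oyelaran.
Order: Kowalski, Bianchi, Horvat, Lund, Yilmaz, Achebe, Ivanova, Oyelaran, Lindqvist. So position 3.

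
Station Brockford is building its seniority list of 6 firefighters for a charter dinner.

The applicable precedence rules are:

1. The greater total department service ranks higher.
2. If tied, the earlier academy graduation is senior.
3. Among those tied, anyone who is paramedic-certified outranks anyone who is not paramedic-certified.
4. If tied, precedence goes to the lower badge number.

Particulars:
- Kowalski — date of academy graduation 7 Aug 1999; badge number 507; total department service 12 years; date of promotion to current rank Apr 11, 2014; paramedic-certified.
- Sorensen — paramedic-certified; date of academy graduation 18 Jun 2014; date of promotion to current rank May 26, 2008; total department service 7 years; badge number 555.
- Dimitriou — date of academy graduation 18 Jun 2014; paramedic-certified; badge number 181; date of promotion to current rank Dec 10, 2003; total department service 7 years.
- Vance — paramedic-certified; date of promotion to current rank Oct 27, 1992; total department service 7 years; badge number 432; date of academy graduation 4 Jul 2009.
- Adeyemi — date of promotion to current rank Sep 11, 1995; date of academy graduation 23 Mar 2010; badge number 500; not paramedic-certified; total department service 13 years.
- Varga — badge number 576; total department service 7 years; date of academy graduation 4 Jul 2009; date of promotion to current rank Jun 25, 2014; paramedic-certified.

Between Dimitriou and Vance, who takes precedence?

Vance

By total department service (higher first): Adeyemi (13 years); then Kowalski (12 years); then Vance, Varga, Dimitriou and Sorensen (each 7 years).
Among Vance, Varga, Dimitriou and Sorensen, by date of academy graduation (earlier first): Vance and Varga (4 Jul 2009) before Dimitriou and Sorensen (18 Jun 2014).
Vance and Varga are each paramedic-certified, so the next rule applies.
Among Vance and Varga, by badge number (lower first): Vance (432) before Varga (576).
Dimitriou and Sorensen are each paramedic-certified, so the next rule applies.
Among Dimitriou and Sorensen, by badge number (lower first): Dimitriou (181) before Sorensen (555).
So Vance takes precedence.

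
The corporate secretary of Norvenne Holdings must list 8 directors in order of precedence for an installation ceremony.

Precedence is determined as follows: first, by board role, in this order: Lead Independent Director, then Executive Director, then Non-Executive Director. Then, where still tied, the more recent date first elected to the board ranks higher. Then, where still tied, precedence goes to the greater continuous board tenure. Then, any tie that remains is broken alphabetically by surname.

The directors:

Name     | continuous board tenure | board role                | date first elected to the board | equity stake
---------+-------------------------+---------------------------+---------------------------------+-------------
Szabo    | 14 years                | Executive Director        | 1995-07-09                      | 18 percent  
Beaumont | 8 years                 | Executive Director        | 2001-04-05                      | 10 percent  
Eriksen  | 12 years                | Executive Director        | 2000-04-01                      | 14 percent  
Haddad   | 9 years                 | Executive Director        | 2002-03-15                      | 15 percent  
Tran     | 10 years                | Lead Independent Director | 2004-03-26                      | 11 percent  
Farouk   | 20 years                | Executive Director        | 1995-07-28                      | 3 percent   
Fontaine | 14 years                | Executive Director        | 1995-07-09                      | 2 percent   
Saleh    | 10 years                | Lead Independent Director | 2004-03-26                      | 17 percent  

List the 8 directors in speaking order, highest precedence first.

Saleh, Tran, Haddad, Beaumont, Eriksen, Farouk, Fontaine, Szabo

By board role: Saleh and Tran (Lead Independent Director); then Haddad, Beaumont, Eriksen, Farouk, Fontaine and Szabo (Executive Director).
Saleh and Tran both have date first elected to the board 2004-03-26, so the next rule applies.
Saleh and Tran both have continuous board tenure 10 years, so the next rule applies.
Among Saleh and Tran, alphabetically by surname: Saleh before Tran.
Among Haddad, Beaumont, Eriksen, Farouk, Fontaine and Szabo, by date first elected to the board (later first): Haddad (2002-03-15) before Beaumont (2001-04-05) before Eriksen (2000-04-01) before Farouk (1995-07-28) before Fontaine and Szabo (1995-07-09).
Fontaine and Szabo both have continuous board tenure 14 years, so the next rule applies.
Among Fontaine and Szabo, alphabetically by surname: Fontaine before Szabo.
Full order: Saleh, Tran, Haddad, Beaumont, Eriksen, Farouk, Fontaine, Szabo.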